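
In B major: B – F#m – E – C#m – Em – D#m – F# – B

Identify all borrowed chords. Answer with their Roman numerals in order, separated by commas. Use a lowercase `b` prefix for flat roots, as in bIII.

B major has the diatonic set B, C#m, D#m, E, F#, G#m, A#dim. B, E, C#m, D#m and F# are all diatonic. But F#m (F#–A–C#) is foreign: the diatonic V on degree 5 is F#, whereas F#m comes from B minor. It is labeled v. But Em (E–G–B) is foreign: the diatonic IV on degree 4 is E, whereas Em comes from B minor. It is labeled iv.

v, iv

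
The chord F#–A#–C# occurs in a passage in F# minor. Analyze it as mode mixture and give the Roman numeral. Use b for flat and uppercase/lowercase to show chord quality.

I

F# is scale degree 1 in F# minor. F#–A#–C# is a major chord — the form found in F# major, not the diatonic i (F#m). Borrowed into F# minor it is written I.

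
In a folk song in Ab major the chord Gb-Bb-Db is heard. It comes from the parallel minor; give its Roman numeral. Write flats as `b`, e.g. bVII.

Gb is the lowered form of scale degree 7 in Ab major (the diatonic degree 7 is G). Diatonically Ab major has Gdim (vii°) on that degree; Gb–Bb–Db is instead the major chord native to Ab minor, so it takes the label bVII.

bVII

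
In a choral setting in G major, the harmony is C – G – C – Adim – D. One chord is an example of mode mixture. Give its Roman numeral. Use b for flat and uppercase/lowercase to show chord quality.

G major has the diatonic set G, Am, Bm, C, D, Em, F#dim. C, G and D all belong to that set. But Adim (A–C–Eb) is foreign: the diatonic ii on degree 2 is Am, whereas Adim comes from G minor. It is labeled ii°.

ii°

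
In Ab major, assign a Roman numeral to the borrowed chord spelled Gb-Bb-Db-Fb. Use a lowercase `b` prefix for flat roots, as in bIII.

bVII7

In Ab major scale degree 7 is G; Gb is its lowered form, from Ab minor. The diatonic chord on degree 7 would be Gdim (vii°), but Gb–Bb–Db–Fb is the dominant-seventh chord from Ab minor. As a borrowed chord it is labeled bVII7.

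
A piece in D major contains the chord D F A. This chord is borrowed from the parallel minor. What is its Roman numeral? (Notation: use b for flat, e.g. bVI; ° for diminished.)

i

D is scale degree 1 in D major. The diatonic chord on degree 1 would be D (I), but D–F–A is the minor chord from D minor. As a borrowed chord it is labeled i.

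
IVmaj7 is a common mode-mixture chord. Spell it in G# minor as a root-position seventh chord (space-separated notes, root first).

C# E# G# B#

IVmaj7 is built on scale degree 4, which is C# in both G# minor and its parallel. Building the major-seventh chord from the parallel major on C#: C#–E#–G#–B#.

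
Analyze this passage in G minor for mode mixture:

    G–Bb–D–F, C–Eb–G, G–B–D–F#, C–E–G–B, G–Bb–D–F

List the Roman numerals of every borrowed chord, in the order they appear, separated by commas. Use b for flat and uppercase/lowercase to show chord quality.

Imaj7, IVmaj7

G minor has the diatonic set Gm, Adim, Bb, Cm, D, Eb, F (with V from harmonic minor). G–Bb–D–F = Gm7 and C–Eb–G = Cm both belong to that set. But G–B–D–F# is foreign: the diatonic i on degree 1 is Gm, whereas Gmaj7 comes from G major. It is labeled Imaj7. C–E–G–B is not: scale degree 4 in G minor carries Cm (iv). In G major the chord on that degree is Cmaj7, so here it functions as IVmaj7, borrowed from the parallel major.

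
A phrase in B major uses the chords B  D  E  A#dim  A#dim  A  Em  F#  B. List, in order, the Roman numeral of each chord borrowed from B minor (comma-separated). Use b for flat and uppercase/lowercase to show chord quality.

bIII, bVII, iv

B major has the diatonic set B, C#m, D#m, E, F#, G#m, A#dim. B, E, A#dim and F# are all diatonic. D (D–F#–A) is not: scale degree 3 in B major carries D#m (iii). In B minor the chord on that degree is D, so here it functions as bIII, borrowed from the parallel minor. But A (A–C#–E) is foreign: the diatonic vii° on degree 7 is A#dim, whereas A comes from B minor. It is labeled bVII. Em (E–G–B) doesn't fit — on degree 4 B major would have E (IV). Em is the degree-4 chord of B minor, so it is the borrowed iv.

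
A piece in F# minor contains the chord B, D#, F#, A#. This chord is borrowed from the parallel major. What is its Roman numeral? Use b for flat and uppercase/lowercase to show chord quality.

B is scale degree 4 in F# minor. The diatonic chord on degree 4 would be Bm (iv), but B–D#–F#–A# is the major-seventh chord from F# major. As a borrowed chord it is labeled IVmaj7.

IVmaj7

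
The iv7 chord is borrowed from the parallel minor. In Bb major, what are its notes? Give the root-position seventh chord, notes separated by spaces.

Eb Gb Bb Db

The root, Eb, is scale degree 4 — the same note in Bb major and Bb minor; only the chord quality changes. Stacking thirds in Bb minor on Eb gives Eb–Gb–Bb–Db.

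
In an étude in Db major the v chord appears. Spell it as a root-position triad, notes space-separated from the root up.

Ab Cb Eb

The root, Ab, is scale degree 5 — the same note in Db major and Db minor; only the chord quality changes. Building the minor chord from the parallel minor on Ab: Ab–Cb–Eb.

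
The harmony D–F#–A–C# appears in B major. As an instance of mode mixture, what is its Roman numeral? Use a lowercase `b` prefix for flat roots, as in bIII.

bIIImaj7

The root D is the lowered 3rd scale degree — diatonically B major has D# there. The diatonic chord on degree 3 would be D#m (iii), but D–F#–A–C# is the major-seventh chord from B minor. As a borrowed chord it is labeled bIIImaj7.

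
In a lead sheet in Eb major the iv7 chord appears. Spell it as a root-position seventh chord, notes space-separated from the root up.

Ab Cb Eb Gb

iv7 is built on scale degree 4, which is Ab in both Eb major and its parallel. Building the minor-seventh chord from the parallel minor on Ab: Ab–Cb–Eb–Gb.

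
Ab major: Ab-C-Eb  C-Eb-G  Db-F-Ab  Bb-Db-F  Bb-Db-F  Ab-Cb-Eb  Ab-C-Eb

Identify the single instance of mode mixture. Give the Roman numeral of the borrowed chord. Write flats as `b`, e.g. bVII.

In Ab major the diatonic chords are Ab, Bbm, Cm, Db, Eb, Fm, Gdim. Ab–C–Eb = Ab, C–Eb–G = Cm, Db–F–Ab = Db and Bb–Db–F = Bbm are all diatonic. But Ab–Cb–Eb is foreign: the diatonic I on degree 1 is Ab, whereas Abm comes from Ab minor. It is labeled i.

i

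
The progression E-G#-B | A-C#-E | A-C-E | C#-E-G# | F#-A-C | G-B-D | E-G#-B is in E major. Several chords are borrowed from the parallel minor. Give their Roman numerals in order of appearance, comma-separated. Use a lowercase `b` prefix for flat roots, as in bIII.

The diatonic triads in E major are E, F#m, G#m, A, B, C#m, D#dim. Of the given chords, E–G#–B = E, A–C#–E = A and C#–E–G# = C#m are diatonic. A–C–E is not: scale degree 4 in E major carries A (IV). In E minor the chord on that degree is Am, so here it functions as iv, borrowed from the parallel minor. F#–A–C doesn't fit — on degree 2 E major would have F#m (ii). F#dim is the degree-2 chord of E minor, so it is the borrowed ii°. G–B–D doesn't fit — on degree 3 E major would have G#m (iii). G is the degree-3 chord of E minor, so it is the borrowed bIII.

iv, ii°, bIII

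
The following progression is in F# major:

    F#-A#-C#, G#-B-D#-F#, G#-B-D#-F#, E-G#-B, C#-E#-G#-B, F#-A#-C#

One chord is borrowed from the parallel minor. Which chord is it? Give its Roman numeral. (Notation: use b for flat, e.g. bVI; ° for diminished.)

bVII

F# major has the diatonic set F#, G#m, A#m, B, C#, D#m, E#dim. F#–A#–C# = F#, G#–B–D#–F# = G#m7 and C#–E#–G#–B = C#7 are all diatonic. E–G#–B is not: scale degree 7 in F# major carries E#dim (vii°). In F# minor the chord on that degree is E, so here it functions as bVII, borrowed from the parallel minor.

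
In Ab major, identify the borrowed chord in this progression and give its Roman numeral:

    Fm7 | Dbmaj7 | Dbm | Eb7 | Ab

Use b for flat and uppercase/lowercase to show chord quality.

iv

The diatonic triads in Ab major are Ab, Bbm, Cm, Db, Eb, Fm, Gdim. Fm7, Dbmaj7, Eb7 and Ab all belong to that set. Dbm (Db–Fb–Ab) doesn't fit — on degree 4 Ab major would have Db (IV). Dbm is the degree-4 chord of Ab minor, so it is the borrowed iv.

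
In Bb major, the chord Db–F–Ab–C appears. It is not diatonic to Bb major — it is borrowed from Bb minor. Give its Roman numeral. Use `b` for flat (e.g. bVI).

bIIImaj7

In Bb major scale degree 3 is D; Db is its lowered form, from Bb minor. Diatonically Bb major has Dm (iii) on that degree; Db–F–Ab–C is instead the major-seventh chord native to Bb minor, so it takes the label bIIImaj7.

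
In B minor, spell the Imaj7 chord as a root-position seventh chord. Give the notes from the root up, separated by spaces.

The root, B, is scale degree 1 — the same note in B minor and B major; only the chord quality changes. Stacking thirds in B major on B gives B–D#–F#–A#.

B D# F# A#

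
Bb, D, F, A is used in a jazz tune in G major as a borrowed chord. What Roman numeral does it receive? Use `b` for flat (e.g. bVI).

In G major scale degree 3 is B; Bb is its lowered form, from G minor. Diatonically G major has Bm (iii) on that degree; Bb–D–F–A is instead the major-seventh chord native to G minor, so it takes the label bIIImaj7.

bIIImaj7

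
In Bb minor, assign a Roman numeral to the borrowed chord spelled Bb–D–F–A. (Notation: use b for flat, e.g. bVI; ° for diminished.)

Imaj7

The root Bb is the diatonic 1st degree of Bb minor; the borrowing shows in the chord quality. The diatonic chord on degree 1 would be Bbm (i), but Bb–D–F–A is the major-seventh chord from Bb major. As a borrowed chord it is labeled Imaj7.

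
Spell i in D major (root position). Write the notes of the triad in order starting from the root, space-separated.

The root, D, is scale degree 1 — the same note in D major and D minor; only the chord quality changes. Building the minor chord from the parallel minor on D: D–F–A.

D F A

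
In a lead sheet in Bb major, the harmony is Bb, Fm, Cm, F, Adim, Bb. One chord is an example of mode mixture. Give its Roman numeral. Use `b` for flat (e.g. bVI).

v

The diatonic triads in Bb major are Bb, Cm, Dm, Eb, F, Gm, Adim. Bb, Cm, F and Adim all belong to that set. But Fm (F–Ab–C) is foreign: the diatonic V on degree 5 is F, whereas Fm comes from Bb minor. It is labeled v.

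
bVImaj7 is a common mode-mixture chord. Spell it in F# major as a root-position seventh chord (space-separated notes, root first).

The root of bVImaj7 is the lowered 6th degree: D# becomes D. In F# minor the chord on D is D–F#–A–C#.

D F# A C#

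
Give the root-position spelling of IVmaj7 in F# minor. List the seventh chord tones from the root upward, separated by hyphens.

B-D#-F#-A#

IVmaj7 is built on scale degree 4, which is B in both F# minor and its parallel. Building the major-seventh chord from the parallel major on B: B–D#–F#–A#.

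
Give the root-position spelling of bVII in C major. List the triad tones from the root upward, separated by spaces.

The root of bVII is the lowered 7th degree: B becomes Bb. In C minor the chord on Bb is Bb–D–F.

Bb D F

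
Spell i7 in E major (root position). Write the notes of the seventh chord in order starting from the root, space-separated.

The root, E, is scale degree 1 — the same note in E major and E minor; only the chord quality changes. Stacking thirds in E minor on E gives E–G–B–D.

E G B D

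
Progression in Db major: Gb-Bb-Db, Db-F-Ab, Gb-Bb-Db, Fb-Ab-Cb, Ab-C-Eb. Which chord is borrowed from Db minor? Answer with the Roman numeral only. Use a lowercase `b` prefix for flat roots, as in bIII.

In Db major the diatonic chords are Db, Ebm, Fm, Gb, Ab, Bbm, Cdim. Gb–Bb–Db = Gb, Db–F–Ab = Db and Ab–C–Eb = Ab are all diatonic. Fb–Ab–Cb doesn't fit — on degree 3 Db major would have Fm (iii). Fb is the degree-3 chord of Db minor, so it is the borrowed bIII.

bIII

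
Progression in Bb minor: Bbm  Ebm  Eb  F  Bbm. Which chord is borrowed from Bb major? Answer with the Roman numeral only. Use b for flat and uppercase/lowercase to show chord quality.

In Bb minor (with V from harmonic minor) the diatonic chords are Bbm, Cdim, Db, Ebm, F, Gb, Ab. Bbm, Ebm and F all belong to that set. Eb (Eb–G–Bb) doesn't fit — on degree 4 Bb minor would have Ebm (iv). Eb is the degree-4 chord of Bb major, so it is the borrowed IV.

IV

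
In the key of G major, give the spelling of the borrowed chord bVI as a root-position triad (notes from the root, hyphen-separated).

The root of bVI is the lowered 6th degree: E becomes Eb. Building the major chord from the parallel minor on Eb: Eb–G–Bb.

Eb-G-Bb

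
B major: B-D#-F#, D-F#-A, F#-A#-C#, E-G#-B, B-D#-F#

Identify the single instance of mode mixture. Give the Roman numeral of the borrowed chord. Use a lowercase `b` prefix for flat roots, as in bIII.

bIII

The diatonic triads in B major are B, C#m, D#m, E, F#, G#m, A#dim. B–D#–F# = B, F#–A#–C# = F# and E–G#–B = E all belong to that set. D–F#–A doesn't fit — on degree 3 B major would have D#m (iii). D is the degree-3 chord of B minor, so it is the borrowed bIII.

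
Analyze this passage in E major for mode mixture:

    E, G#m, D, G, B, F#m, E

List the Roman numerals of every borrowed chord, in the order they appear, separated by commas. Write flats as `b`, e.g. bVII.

bVII, bIII

The diatonic triads in E major are E, F#m, G#m, A, B, C#m, D#dim. E, G#m, B and F#m are all diatonic. But D (D–F#–A) is foreign: the diatonic vii° on degree 7 is D#dim, whereas D comes from E minor. It is labeled bVII. But G (G–B–D) is foreign: the diatonic iii on degree 3 is G#m, whereas G comes from E minor. It is labeled bIII.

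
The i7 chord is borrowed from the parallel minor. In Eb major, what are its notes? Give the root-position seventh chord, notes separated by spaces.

The root, Eb, is scale degree 1 — the same note in Eb major and Eb minor; only the chord quality changes. In Eb minor the chord on Eb is Eb–Gb–Bb–Db.

Eb Gb Bb Db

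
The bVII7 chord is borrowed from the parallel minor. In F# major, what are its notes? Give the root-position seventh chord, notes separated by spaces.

E G# B D

Scale degree 7 in F# major is E#. bVII7 uses the lowered form, E, taken from F# minor. Building the dominant-seventh chord from the parallel minor on E: E–G#–B–D.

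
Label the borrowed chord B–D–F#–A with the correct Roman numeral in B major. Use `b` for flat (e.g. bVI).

i7

B is scale degree 1 in B major. B–D–F#–A is a minor-seventh chord — the form found in B minor, not the diatonic I (B). Borrowed into B major it is written i7.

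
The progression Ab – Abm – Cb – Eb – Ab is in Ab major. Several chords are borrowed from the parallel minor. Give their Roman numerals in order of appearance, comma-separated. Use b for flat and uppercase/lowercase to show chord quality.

i, bIII

The diatonic triads in Ab major are Ab, Bbm, Cm, Db, Eb, Fm, Gdim. Of the given chords, Ab and Eb are diatonic. Abm (Ab–Cb–Eb) doesn't fit — on degree 1 Ab major would have Ab (I). Abm is the degree-1 chord of Ab minor, so it is the borrowed i. Cb (Cb–Eb–Gb) is not: scale degree 3 in Ab major carries Cm (iii). In Ab minor the chord on that degree is Cb, so here it functions as bIII, borrowed from the parallel minor.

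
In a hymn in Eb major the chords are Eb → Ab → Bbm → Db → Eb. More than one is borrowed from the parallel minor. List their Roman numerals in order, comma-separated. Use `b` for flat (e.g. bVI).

Eb major has the diatonic set Eb, Fm, Gm, Ab, Bb, Cm, Ddim. Eb and Ab are both diatonic. But Bbm (Bb–Db–F) is foreign: the diatonic V on degree 5 is Bb, whereas Bbm comes from Eb minor. It is labeled v. Db (Db–F–Ab) is not: scale degree 7 in Eb major carries Ddim (vii°). In Eb minor the chord on that degree is Db, so here it functions as bVII, borrowed from the parallel minor.

v, bVII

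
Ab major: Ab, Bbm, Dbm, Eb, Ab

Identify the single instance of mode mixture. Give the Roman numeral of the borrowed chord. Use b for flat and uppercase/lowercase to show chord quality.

The diatonic triads in Ab major are Ab, Bbm, Cm, Db, Eb, Fm, Gdim. Ab, Bbm and Eb all belong to that set. But Dbm (Db–Fb–Ab) is foreign: the diatonic IV on degree 4 is Db, whereas Dbm comes from Ab minor. It is labeled iv.

iv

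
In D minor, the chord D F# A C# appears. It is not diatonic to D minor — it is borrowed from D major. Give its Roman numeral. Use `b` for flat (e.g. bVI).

Imaj7

D is scale degree 1 in D minor. D–F#–A–C# is a major-seventh chord — the form found in D major, not the diatonic i (Dm). Borrowed into D minor it is written Imaj7.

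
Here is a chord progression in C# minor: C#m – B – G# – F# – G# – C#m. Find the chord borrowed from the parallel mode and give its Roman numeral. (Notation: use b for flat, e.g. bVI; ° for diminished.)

IV

In C# minor (with V from harmonic minor) the diatonic chords are C#m, D#dim, E, F#m, G#, A, B. C#m, B and G# all belong to that set. F# (F#–A#–C#) is not: scale degree 4 in C# minor carries F#m (iv). In C# major the chord on that degree is F#, so here it functions as IV, borrowed from the parallel major.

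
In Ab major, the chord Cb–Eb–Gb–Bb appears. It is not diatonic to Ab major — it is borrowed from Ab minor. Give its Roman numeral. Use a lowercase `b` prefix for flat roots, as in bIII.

bIIImaj7

The root Cb is the lowered 3rd scale degree — diatonically Ab major has C there. Diatonically Ab major has Cm (iii) on that degree; Cb–Eb–Gb–Bb is instead the major-seventh chord native to Ab minor, so it takes the label bIIImaj7.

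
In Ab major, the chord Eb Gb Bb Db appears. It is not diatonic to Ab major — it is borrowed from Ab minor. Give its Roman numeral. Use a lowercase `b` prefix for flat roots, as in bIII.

v7

Eb is scale degree 5 in Ab major. Diatonically Ab major has Eb (V) on that degree; Eb–Gb–Bb–Db is instead the minor-seventh chord native to Ab minor, so it takes the label v7.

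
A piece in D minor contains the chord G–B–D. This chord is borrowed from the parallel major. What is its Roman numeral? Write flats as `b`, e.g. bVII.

G is scale degree 4 in D minor. G–B–D is a major chord — the form found in D major, not the diatonic iv (Gm). Borrowed into D minor it is written IV.

IV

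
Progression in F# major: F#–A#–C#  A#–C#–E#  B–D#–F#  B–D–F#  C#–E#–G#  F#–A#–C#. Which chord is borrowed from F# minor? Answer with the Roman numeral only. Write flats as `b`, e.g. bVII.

The diatonic triads in F# major are F#, G#m, A#m, B, C#, D#m, E#dim. F#–A#–C# = F#, A#–C#–E# = A#m, B–D#–F# = B and C#–E#–G# = C# all belong to that set. B–D–F# doesn't fit — on degree 4 F# major would have B (IV). Bm is the degree-4 chord of F# minor, so it is the borrowed iv.

iv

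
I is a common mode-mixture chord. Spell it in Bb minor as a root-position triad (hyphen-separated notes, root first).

The root, Bb, is scale degree 1 — the same note in Bb minor and Bb major; only the chord quality changes. In Bb major the chord on Bb is Bb–D–F.

Bb-D-F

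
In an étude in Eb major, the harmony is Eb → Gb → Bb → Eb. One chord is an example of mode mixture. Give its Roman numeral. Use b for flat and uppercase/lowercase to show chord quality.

bIII

In Eb major the diatonic chords are Eb, Fm, Gm, Ab, Bb, Cm, Ddim. Eb and Bb are both diatonic. Gb (Gb–Bb–Db) is not: scale degree 3 in Eb major carries Gm (iii). In Eb minor the chord on that degree is Gb, so here it functions as bIII, borrowed from the parallel minor.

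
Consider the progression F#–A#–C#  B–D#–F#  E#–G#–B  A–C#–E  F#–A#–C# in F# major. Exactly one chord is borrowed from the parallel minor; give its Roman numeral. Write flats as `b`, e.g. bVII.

bIII

The diatonic triads in F# major are F#, G#m, A#m, B, C#, D#m, E#dim. Of the given chords, F#–A#–C# = F#, B–D#–F# = B and E#–G#–B = E#dim are diatonic. A–C#–E doesn't fit — on degree 3 F# major would have A#m (iii). A is the degree-3 chord of F# minor, so it is the borrowed bIII.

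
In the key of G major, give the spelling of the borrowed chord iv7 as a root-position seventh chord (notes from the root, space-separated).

The root, C, is scale degree 4 — the same note in G major and G minor; only the chord quality changes. Stacking thirds in G minor on C gives C–Eb–G–Bb.

C Eb G Bb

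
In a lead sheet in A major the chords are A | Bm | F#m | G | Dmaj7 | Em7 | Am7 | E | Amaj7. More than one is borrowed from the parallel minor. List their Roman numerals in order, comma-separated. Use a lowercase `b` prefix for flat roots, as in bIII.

bVII, v7, i7

The diatonic triads in A major are A, Bm, C#m, D, E, F#m, G#dim. A, Bm, F#m, Dmaj7, E and Amaj7 all belong to that set. But G (G–B–D) is foreign: the diatonic vii° on degree 7 is G#dim, whereas G comes from A minor. It is labeled bVII. But Em7 (E–G–B–D) is foreign: the diatonic V on degree 5 is E, whereas Em7 comes from A minor. It is labeled v7. Am7 (A–C–E–G) is not: scale degree 1 in A major carries A (I). In A minor the chord on that degree is Am7, so here it functions as i7, borrowed from the parallel minor.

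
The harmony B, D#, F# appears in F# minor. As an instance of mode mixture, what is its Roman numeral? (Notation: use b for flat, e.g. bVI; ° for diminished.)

IV

B is scale degree 4 in F# minor. The diatonic chord on degree 4 would be Bm (iv), but B–D#–F# is the major chord from F# major. As a borrowed chord it is labeled IV.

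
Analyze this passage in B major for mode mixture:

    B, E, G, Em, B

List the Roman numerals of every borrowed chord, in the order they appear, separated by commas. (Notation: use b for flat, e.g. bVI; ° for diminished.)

In B major the diatonic chords are B, C#m, D#m, E, F#, G#m, A#dim. B and E are both diatonic. G (G–B–D) is not: scale degree 6 in B major carries G#m (vi). In B minor the chord on that degree is G, so here it functions as bVI, borrowed from the parallel minor. But Em (E–G–B) is foreign: the diatonic IV on degree 4 is E, whereas Em comes from B minor. It is labeled iv.

bVI, iv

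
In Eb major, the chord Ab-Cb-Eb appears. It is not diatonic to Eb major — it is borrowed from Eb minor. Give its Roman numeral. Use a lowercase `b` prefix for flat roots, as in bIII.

The root Ab is the diatonic 4th degree of Eb major; the borrowing shows in the chord quality. Ab–Cb–Eb is a minor chord — the form found in Eb minor, not the diatonic IV (Ab). Borrowed into Eb major it is written iv.

iv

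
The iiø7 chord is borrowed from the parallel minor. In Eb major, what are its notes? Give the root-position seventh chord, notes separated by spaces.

The root, F, is scale degree 2 — the same note in Eb major and Eb minor; only the chord quality changes. Stacking thirds in Eb minor on F gives F–Ab–Cb–Eb.

F Ab Cb Eb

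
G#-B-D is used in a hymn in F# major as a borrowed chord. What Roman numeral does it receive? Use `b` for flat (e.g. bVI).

The root G# is the diatonic 2nd degree of F# major; the borrowing shows in the chord quality. G#–B–D is a diminished chord — the form found in F# minor, not the diatonic ii (G#m). Borrowed into F# major it is written ii°.

ii°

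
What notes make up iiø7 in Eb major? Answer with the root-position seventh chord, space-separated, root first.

The root, F, is scale degree 2 — the same note in Eb major and Eb minor; only the chord quality changes. Building the half-diminished-seventh chord from the parallel minor on F: F–Ab–Cb–Eb.

F Ab Cb Eb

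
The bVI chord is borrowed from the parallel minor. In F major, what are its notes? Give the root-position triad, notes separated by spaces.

Db F Ab

Scale degree 6 in F major is D. bVI uses the lowered form, Db, taken from F minor. Stacking thirds in F minor on Db gives Db–F–Ab.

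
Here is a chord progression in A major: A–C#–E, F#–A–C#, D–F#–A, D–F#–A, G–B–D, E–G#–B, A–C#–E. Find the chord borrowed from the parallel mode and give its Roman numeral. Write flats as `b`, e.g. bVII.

bVII

A major has the diatonic set A, Bm, C#m, D, E, F#m, G#dim. Of the given chords, A–C#–E = A, F#–A–C# = F#m, D–F#–A = D and E–G#–B = E are diatonic. G–B–D is not: scale degree 7 in A major carries G#dim (vii°). In A minor the chord on that degree is G, so here it functions as bVII, borrowed from the parallel minor.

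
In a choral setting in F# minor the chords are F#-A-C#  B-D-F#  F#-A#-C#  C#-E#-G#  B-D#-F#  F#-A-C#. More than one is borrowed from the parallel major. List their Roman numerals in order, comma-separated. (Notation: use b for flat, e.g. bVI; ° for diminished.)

The diatonic triads in F# minor (with V from harmonic minor) are F#m, G#dim, A, Bm, C#, D, E. F#–A–C# = F#m, B–D–F# = Bm and C#–E#–G# = C# all belong to that set. F#–A#–C# is not: scale degree 1 in F# minor carries F#m (i). In F# major the chord on that degree is F#, so here it functions as I, borrowed from the parallel major. B–D#–F# is not: scale degree 4 in F# minor carries Bm (iv). In F# major the chord on that degree is B, so here it functions as IV, borrowed from the parallel major.

I, IV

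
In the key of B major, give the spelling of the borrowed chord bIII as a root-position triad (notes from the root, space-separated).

bIII is built on the lowered scale degree 3. In B major degree 3 is D#; lowered it becomes D. Building the major chord from the parallel minor on D: D–F#–A.

D F# A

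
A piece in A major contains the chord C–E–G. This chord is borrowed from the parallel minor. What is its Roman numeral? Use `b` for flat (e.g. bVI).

The root C is the lowered 3rd scale degree — diatonically A major has C# there. The diatonic chord on degree 3 would be C#m (iii), but C–E–G is the major chord from A minor. As a borrowed chord it is labeled bIII.

bIII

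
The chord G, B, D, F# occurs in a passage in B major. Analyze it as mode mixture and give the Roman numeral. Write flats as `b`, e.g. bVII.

The root G is the lowered 6th scale degree — diatonically B major has G# there. Diatonically B major has G#m (vi) on that degree; G–B–D–F# is instead the major-seventh chord native to B minor, so it takes the label bVImaj7.

bVImaj7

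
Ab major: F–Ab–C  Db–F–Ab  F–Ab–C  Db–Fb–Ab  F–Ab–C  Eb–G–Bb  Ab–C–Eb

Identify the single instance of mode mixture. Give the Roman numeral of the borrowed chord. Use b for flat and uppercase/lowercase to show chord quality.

iv

In Ab major the diatonic chords are Ab, Bbm, Cm, Db, Eb, Fm, Gdim. F–Ab–C = Fm, Db–F–Ab = Db, Eb–G–Bb = Eb and Ab–C–Eb = Ab all belong to that set. Db–Fb–Ab is not: scale degree 4 in Ab major carries Db (IV). In Ab minor the chord on that degree is Dbm, so here it functions as iv, borrowed from the parallel minor.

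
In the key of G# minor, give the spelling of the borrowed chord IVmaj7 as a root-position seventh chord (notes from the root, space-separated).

C# E# G# B#

IVmaj7 is built on scale degree 4, which is C# in both G# minor and its parallel. In G# major the chord on C# is C#–E#–G#–B#.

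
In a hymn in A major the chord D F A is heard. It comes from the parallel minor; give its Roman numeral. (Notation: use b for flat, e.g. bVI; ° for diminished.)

The root D is the diatonic 4th degree of A major; the borrowing shows in the chord quality. Diatonically A major has D (IV) on that degree; D–F–A is instead the minor chord native to A minor, so it takes the label iv.

iv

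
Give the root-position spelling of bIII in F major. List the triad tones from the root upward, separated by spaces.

The root of bIII is the lowered 3rd degree: A becomes Ab. Stacking thirds in F minor on Ab gives Ab–C–Eb.

Ab C Eb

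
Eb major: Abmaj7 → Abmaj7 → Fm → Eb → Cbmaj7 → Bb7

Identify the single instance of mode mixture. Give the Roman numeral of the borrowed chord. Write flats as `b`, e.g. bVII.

bVImaj7

Eb major has the diatonic set Eb, Fm, Gm, Ab, Bb, Cm, Ddim. Abmaj7, Fm, Eb and Bb7 are all diatonic. Cbmaj7 (Cb–Eb–Gb–Bb) is not: scale degree 6 in Eb major carries Cm (vi). In Eb minor the chord on that degree is Cbmaj7, so here it functions as bVImaj7, borrowed from the parallel minor.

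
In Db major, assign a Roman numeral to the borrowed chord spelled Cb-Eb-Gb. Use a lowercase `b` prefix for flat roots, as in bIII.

bVII

The root Cb is the lowered 7th scale degree — diatonically Db major has C there. The diatonic chord on degree 7 would be Cdim (vii°), but Cb–Eb–Gb is the major chord from Db minor. As a borrowed chord it is labeled bVII.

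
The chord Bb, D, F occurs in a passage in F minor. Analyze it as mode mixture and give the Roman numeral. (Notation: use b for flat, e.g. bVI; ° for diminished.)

IV

Bb is scale degree 4 in F minor. The diatonic chord on degree 4 would be Bbm (iv), but Bb–D–F is the major chord from F major. As a borrowed chord it is labeled IV.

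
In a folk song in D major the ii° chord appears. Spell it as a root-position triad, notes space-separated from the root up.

E G Bb

The root, E, is scale degree 2 — the same note in D major and D minor; only the chord quality changes. Stacking thirds in D minor on E gives E–G–Bb.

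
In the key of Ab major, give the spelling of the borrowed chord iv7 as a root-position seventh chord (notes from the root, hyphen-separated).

iv7 is built on scale degree 4, which is Db in both Ab major and its parallel. Building the minor-seventh chord from the parallel minor on Db: Db–Fb–Ab–Cb.

Db-Fb-Ab-Cb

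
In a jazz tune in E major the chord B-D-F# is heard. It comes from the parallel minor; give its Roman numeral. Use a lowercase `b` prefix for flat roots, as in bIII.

B is scale degree 5 in E major. B–D–F# is a minor chord — the form found in E minor, not the diatonic V (B). Borrowed into E major it is written v.

v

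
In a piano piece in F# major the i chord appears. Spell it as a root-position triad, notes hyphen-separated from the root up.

F#-A-C#

i is built on scale degree 1, which is F# in both F# major and its parallel. Building the minor chord from the parallel minor on F#: F#–A–C#.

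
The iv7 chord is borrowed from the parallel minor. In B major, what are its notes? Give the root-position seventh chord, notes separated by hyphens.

The root, E, is scale degree 4 — the same note in B major and B minor; only the chord quality changes. Building the minor-seventh chord from the parallel minor on E: E–G–B–D.

E-G-B-D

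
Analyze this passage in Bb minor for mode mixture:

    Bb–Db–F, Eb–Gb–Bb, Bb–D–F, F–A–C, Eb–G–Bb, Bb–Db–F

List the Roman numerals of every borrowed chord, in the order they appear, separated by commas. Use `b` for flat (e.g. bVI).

I, IV

The diatonic triads in Bb minor (with V from harmonic minor) are Bbm, Cdim, Db, Ebm, F, Gb, Ab. Of the given chords, Bb–Db–F = Bbm, Eb–Gb–Bb = Ebm and F–A–C = F are diatonic. Bb–D–F doesn't fit — on degree 1 Bb minor would have Bbm (i). Bb is the degree-1 chord of Bb major, so it is the borrowed I. Eb–G–Bb doesn't fit — on degree 4 Bb minor would have Ebm (iv). Eb is the degree-4 chord of Bb major, so it is the borrowed IV.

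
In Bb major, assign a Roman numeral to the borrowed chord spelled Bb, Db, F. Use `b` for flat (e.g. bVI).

i

Bb is scale degree 1 in Bb major. The diatonic chord on degree 1 would be Bb (I), but Bb–Db–F is the minor chord from Bb minor. As a borrowed chord it is labeled i.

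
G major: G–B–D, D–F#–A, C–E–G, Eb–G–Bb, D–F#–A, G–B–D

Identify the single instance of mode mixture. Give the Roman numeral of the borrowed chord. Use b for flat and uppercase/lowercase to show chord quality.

In G major the diatonic chords are G, Am, Bm, C, D, Em, F#dim. G–B–D = G, D–F#–A = D and C–E–G = C are all diatonic. But Eb–G–Bb is foreign: the diatonic vi on degree 6 is Em, whereas Eb comes from G minor. It is labeled bVI.

bVI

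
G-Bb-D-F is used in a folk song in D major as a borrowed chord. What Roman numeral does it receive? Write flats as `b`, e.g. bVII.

G is scale degree 4 in D major. Diatonically D major has G (IV) on that degree; G–Bb–D–F is instead the minor-seventh chord native to D minor, so it takes the label iv7.

iv7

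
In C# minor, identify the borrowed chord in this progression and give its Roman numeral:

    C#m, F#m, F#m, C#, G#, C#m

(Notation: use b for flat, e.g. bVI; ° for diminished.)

I

The diatonic triads in C# minor (with V from harmonic minor) are C#m, D#dim, E, F#m, G#, A, B. C#m, F#m and G# are all diatonic. But C# (C#–E#–G#) is foreign: the diatonic i on degree 1 is C#m, whereas C# comes from C# major. It is labeled I.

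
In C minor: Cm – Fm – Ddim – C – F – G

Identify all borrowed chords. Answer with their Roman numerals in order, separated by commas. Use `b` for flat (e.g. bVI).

I, IV

C minor has the diatonic set Cm, Ddim, Eb, Fm, G, Ab, Bb (with V from harmonic minor). Cm, Fm, Ddim and G all belong to that set. But C (C–E–G) is foreign: the diatonic i on degree 1 is Cm, whereas C comes from C major. It is labeled I. F (F–A–C) doesn't fit — on degree 4 C minor would have Fm (iv). F is the degree-4 chord of C major, so it is the borrowed IV.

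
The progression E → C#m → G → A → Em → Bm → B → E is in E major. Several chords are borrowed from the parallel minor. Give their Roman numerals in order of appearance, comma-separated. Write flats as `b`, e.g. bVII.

bIII, i, v

In E major the diatonic chords are E, F#m, G#m, A, B, C#m, D#dim. E, C#m, A and B are all diatonic. G (G–B–D) is not: scale degree 3 in E major carries G#m (iii). In E minor the chord on that degree is G, so here it functions as bIII, borrowed from the parallel minor. Em (E–G–B) is not: scale degree 1 in E major carries E (I). In E minor the chord on that degree is Em, so here it functions as i, borrowed from the parallel minor. But Bm (B–D–F#) is foreign: the diatonic V on degree 5 is B, whereas Bm comes from E minor. It is labeled v.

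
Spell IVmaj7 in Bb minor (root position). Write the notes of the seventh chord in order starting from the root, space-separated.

The root, Eb, is scale degree 4 — the same note in Bb minor and Bb major; only the chord quality changes. Building the major-seventh chord from the parallel major on Eb: Eb–G–Bb–D.

Eb G Bb D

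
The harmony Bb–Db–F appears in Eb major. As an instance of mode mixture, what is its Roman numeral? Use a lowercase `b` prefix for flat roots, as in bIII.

v

Bb is scale degree 5 in Eb major. Bb–Db–F is a minor chord — the form found in Eb minor, not the diatonic V (Bb). Borrowed into Eb major it is written v.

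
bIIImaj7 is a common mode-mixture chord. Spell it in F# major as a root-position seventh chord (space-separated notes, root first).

A C# E G#

The root of bIIImaj7 is the lowered 3rd degree: A# becomes A. Building the major-seventh chord from the parallel minor on A: A–C#–E–G#.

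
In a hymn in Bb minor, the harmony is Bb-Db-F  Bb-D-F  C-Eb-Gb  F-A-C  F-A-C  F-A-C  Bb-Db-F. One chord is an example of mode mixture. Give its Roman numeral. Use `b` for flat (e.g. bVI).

I

The diatonic triads in Bb minor (with V from harmonic minor) are Bbm, Cdim, Db, Ebm, F, Gb, Ab. Bb–Db–F = Bbm, C–Eb–Gb = Cdim and F–A–C = F are all diatonic. But Bb–D–F is foreign: the diatonic i on degree 1 is Bbm, whereas Bb comes from Bb major. It is labeled I.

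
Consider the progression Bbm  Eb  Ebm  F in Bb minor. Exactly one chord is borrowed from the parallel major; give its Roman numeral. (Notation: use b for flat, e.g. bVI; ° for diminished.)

IV

Bb minor has the diatonic set Bbm, Cdim, Db, Ebm, F, Gb, Ab (with V from harmonic minor). Bbm, Ebm and F all belong to that set. Eb (Eb–G–Bb) doesn't fit — on degree 4 Bb minor would have Ebm (iv). Eb is the degree-4 chord of Bb major, so it is the borrowed IV.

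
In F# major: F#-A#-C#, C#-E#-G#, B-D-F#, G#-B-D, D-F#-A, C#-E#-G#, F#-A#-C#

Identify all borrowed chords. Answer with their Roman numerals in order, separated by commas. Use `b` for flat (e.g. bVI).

iv, ii°, bVI

In F# major the diatonic chords are F#, G#m, A#m, B, C#, D#m, E#dim. F#–A#–C# = F# and C#–E#–G# = C# both belong to that set. But B–D–F# is foreign: the diatonic IV on degree 4 is B, whereas Bm comes from F# minor. It is labeled iv. But G#–B–D is foreign: the diatonic ii on degree 2 is G#m, whereas G#dim comes from F# minor. It is labeled ii°. D–F#–A doesn't fit — on degree 6 F# major would have D#m (vi). D is the degree-6 chord of F# minor, so it is the borrowed bVI.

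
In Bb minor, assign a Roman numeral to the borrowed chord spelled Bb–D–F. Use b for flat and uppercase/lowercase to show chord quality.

Bb is scale degree 1 in Bb minor. Bb–D–F is a major chord — the form found in Bb major, not the diatonic i (Bbm). Borrowed into Bb minor it is written I.

I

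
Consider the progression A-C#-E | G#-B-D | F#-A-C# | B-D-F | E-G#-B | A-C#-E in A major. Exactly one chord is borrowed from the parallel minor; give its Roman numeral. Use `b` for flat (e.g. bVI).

The diatonic triads in A major are A, Bm, C#m, D, E, F#m, G#dim. Of the given chords, A–C#–E = A, G#–B–D = G#dim, F#–A–C# = F#m and E–G#–B = E are diatonic. But B–D–F is foreign: the diatonic ii on degree 2 is Bm, whereas Bdim comes from A minor. It is labeled ii°.

ii°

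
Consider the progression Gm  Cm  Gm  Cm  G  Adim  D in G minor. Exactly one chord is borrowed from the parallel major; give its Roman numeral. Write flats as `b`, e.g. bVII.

The diatonic triads in G minor (with V from harmonic minor) are Gm, Adim, Bb, Cm, D, Eb, F. Of the given chords, Gm, Cm, Adim and D are diatonic. G (G–B–D) doesn't fit — on degree 1 G minor would have Gm (i). G is the degree-1 chord of G major, so it is the borrowed I.

I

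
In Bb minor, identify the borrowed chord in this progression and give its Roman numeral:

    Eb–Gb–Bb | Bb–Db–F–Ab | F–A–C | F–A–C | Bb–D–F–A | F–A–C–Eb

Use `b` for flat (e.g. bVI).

The diatonic triads in Bb minor (with V from harmonic minor) are Bbm, Cdim, Db, Ebm, F, Gb, Ab. Eb–Gb–Bb = Ebm, Bb–Db–F–Ab = Bbm7, F–A–C = F and F–A–C–Eb = F7 all belong to that set. Bb–D–F–A is not: scale degree 1 in Bb minor carries Bbm (i). In Bb major the chord on that degree is Bbmaj7, so here it functions as Imaj7, borrowed from the parallel major.

Imaj7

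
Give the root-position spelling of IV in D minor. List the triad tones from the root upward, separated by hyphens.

G-B-D

The root, G, is scale degree 4 — the same note in D minor and D major; only the chord quality changes. In D major the chord on G is G–B–D.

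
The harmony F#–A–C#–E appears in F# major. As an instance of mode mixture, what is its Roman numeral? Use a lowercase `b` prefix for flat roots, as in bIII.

F# is scale degree 1 in F# major. The diatonic chord on degree 1 would be F# (I), but F#–A–C#–E is the minor-seventh chord from F# minor. As a borrowed chord it is labeled i7.

i7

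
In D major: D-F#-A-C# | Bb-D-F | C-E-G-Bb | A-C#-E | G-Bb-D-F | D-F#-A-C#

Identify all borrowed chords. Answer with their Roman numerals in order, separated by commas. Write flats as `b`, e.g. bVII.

bVI, bVII7, iv7

D major has the diatonic set D, Em, F#m, G, A, Bm, C#dim. D–F#–A–C# = Dmaj7 and A–C#–E = A both belong to that set. Bb–D–F doesn't fit — on degree 6 D major would have Bm (vi). Bb is the degree-6 chord of D minor, so it is the borrowed bVI. But C–E–G–Bb is foreign: the diatonic vii° on degree 7 is C#dim, whereas C7 comes from D minor. It is labeled bVII7. But G–Bb–D–F is foreign: the diatonic IV on degree 4 is G, whereas Gm7 comes from D minor. It is labeled iv7.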